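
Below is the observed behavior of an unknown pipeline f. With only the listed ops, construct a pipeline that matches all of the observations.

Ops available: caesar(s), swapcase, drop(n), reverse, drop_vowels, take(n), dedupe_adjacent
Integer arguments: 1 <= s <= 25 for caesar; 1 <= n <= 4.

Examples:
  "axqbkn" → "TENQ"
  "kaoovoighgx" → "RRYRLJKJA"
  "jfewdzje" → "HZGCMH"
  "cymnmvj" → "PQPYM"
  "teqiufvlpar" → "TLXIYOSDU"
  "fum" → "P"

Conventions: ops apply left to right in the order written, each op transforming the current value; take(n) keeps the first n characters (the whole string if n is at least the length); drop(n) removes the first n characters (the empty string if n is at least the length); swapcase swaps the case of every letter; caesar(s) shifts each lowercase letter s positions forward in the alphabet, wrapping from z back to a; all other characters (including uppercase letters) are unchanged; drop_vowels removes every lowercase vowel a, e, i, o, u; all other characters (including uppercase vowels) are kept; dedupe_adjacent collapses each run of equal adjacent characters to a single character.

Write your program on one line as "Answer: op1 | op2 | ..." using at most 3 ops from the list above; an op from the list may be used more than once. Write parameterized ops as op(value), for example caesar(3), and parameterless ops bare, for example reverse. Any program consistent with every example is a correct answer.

caesar(3) | swapcase | drop(2)

Check, running the answer program on each example:
  "axqbkn" -> "datenq" -> "DATENQ" -> "TENQ"
  "kaoovoighgx" -> "ndrryrljkja" -> "NDRRYRLJKJA" -> "RRYRLJKJA"
  "jfewdzje" -> "mihzgcmh" -> "MIHZGCMH" -> "HZGCMH"
  "cymnmvj" -> "fbpqpym" -> "FBPQPYM" -> "PQPYM"
  "teqiufvlpar" -> "whtlxiyosdu" -> "WHTLXIYOSDU" -> "TLXIYOSDU"
  "fum" -> "ixp" -> "IXP" -> "P"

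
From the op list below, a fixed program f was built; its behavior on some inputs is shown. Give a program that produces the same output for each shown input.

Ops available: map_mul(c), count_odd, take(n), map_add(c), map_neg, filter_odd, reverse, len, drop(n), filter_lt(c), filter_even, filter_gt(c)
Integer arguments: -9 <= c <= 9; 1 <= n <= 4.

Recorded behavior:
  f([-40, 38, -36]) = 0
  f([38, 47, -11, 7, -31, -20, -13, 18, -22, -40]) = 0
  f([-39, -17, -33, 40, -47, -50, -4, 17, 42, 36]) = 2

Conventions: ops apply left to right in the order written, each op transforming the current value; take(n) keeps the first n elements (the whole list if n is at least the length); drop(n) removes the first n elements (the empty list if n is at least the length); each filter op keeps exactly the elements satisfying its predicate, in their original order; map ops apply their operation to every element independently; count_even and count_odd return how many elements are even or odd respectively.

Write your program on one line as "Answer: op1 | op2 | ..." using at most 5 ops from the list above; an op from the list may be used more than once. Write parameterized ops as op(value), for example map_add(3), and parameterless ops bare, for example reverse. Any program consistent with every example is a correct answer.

take(2) | filter_lt(7) | map_neg | count_odd

Check, running the answer program on each example:
  [-40, 38, -36] -> [-40, 38] -> [-40] -> [40] -> 0
  [38, 47, -11, 7, -31, -20, -13, 18, -22, -40] -> [38, 47] -> [] -> [] -> 0
  [-39, -17, -33, 40, -47, -50, -4, 17, 42, 36] -> [-39, -17] -> [-39, -17] -> [39, 17] -> 2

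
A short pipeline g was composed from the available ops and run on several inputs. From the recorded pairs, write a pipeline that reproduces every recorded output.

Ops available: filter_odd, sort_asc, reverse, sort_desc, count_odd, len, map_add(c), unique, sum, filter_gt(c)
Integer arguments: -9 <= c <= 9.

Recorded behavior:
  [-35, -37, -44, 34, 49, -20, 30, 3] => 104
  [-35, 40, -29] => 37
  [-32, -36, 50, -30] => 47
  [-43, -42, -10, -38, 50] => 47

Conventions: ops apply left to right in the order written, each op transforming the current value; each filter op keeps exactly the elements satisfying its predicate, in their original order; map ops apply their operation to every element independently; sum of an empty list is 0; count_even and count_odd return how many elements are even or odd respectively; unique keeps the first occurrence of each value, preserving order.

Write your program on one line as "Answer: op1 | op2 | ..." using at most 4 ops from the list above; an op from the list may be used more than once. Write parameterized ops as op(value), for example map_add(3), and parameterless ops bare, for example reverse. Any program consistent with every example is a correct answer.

map_add(-3) | reverse | filter_gt(1) | sum

Check, running the answer program on each example:
  [-35, -37, -44, 34, 49, -20, 30, 3] -> [-38, -40, -47, 31, 46, -23, 27, 0] -> [0, 27, -23, 46, 31, -47, -40, -38] -> [27, 46, 31] -> 104
  [-35, 40, -29] -> [-38, 37, -32] -> [-32, 37, -38] -> [37] -> 37
  [-32, -36, 50, -30] -> [-35, -39, 47, -33] -> [-33, 47, -39, -35] -> [47] -> 47
  [-43, -42, -10, -38, 50] -> [-46, -45, -13, -41, 47] -> [47, -41, -13, -45, -46] -> [47] -> 47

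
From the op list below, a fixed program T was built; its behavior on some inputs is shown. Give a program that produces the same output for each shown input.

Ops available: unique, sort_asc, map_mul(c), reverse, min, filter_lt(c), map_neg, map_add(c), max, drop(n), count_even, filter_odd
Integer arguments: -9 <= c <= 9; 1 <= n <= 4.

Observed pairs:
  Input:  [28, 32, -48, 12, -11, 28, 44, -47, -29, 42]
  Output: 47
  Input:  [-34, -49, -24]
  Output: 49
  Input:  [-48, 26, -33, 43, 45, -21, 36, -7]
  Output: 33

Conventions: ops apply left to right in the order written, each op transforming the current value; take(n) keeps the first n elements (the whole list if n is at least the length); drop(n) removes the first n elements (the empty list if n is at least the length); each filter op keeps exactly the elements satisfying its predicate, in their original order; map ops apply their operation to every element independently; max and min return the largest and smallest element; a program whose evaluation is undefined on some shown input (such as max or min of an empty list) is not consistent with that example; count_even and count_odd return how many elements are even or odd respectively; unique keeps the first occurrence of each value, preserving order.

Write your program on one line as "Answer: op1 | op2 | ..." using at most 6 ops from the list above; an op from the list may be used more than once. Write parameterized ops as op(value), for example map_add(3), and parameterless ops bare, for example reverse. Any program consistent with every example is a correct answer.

filter_odd | reverse | map_mul(-1) | sort_asc | max

Check, running the answer program on each example:
  [28, 32, -48, 12, -11, 28, 44, -47, -29, 42] -> [-11, -47, -29] -> [-29, -47, -11] -> [29, 47, 11] -> [11, 29, 47] -> 47
  [-34, -49, -24] -> [-49] -> [-49] -> [49] -> [49] -> 49
  [-48, 26, -33, 43, 45, -21, 36, -7] -> [-33, 43, 45, -21, -7] -> [-7, -21, 45, 43, -33] -> [7, 21, -45, -43, 33] -> [-45, -43, 7, 21, 33] -> 33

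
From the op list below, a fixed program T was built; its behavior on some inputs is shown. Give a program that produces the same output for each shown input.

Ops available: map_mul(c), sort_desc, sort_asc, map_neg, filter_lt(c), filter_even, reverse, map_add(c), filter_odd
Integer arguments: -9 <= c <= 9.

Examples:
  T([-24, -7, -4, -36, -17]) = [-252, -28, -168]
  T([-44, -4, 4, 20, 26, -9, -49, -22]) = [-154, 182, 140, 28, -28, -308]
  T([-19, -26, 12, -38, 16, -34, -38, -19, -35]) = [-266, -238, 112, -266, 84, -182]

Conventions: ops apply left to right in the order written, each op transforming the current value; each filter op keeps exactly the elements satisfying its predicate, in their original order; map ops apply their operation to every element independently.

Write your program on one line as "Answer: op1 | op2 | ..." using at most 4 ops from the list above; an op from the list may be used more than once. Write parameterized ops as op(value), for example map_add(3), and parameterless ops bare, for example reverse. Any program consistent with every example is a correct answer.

filter_even | reverse | map_mul(7)

Check, running the answer program on each example:
  [-24, -7, -4, -36, -17] -> [-24, -4, -36] -> [-36, -4, -24] -> [-252, -28, -168]
  [-44, -4, 4, 20, 26, -9, -49, -22] -> [-44, -4, 4, 20, 26, -22] -> [-22, 26, 20, 4, -4, -44] -> [-154, 182, 140, 28, -28, -308]
  [-19, -26, 12, -38, 16, -34, -38, -19, -35] -> [-26, 12, -38, 16, -34, -38] -> [-38, -34, 16, -38, 12, -26] -> [-266, -238, 112, -266, 84, -182]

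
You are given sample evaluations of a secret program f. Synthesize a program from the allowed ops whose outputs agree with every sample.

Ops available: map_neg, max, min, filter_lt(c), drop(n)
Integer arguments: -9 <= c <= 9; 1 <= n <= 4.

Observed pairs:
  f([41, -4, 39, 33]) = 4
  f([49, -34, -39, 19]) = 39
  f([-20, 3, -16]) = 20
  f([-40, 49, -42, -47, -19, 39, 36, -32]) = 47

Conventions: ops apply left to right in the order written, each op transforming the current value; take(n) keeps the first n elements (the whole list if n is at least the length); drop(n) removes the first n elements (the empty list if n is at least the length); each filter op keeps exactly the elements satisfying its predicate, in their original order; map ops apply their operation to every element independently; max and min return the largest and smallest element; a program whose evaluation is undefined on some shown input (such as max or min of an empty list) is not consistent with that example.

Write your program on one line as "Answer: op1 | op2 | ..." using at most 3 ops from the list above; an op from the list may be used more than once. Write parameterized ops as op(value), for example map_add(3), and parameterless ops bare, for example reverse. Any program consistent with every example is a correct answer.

map_neg | max

Check, running the answer program on each example:
  [41, -4, 39, 33] -> [-41, 4, -39, -33] -> 4
  [49, -34, -39, 19] -> [-49, 34, 39, -19] -> 39
  [-20, 3, -16] -> [20, -3, 16] -> 20
  [-40, 49, -42, -47, -19, 39, 36, -32] -> [40, -49, 42, 47, 19, -39, -36, 32] -> 47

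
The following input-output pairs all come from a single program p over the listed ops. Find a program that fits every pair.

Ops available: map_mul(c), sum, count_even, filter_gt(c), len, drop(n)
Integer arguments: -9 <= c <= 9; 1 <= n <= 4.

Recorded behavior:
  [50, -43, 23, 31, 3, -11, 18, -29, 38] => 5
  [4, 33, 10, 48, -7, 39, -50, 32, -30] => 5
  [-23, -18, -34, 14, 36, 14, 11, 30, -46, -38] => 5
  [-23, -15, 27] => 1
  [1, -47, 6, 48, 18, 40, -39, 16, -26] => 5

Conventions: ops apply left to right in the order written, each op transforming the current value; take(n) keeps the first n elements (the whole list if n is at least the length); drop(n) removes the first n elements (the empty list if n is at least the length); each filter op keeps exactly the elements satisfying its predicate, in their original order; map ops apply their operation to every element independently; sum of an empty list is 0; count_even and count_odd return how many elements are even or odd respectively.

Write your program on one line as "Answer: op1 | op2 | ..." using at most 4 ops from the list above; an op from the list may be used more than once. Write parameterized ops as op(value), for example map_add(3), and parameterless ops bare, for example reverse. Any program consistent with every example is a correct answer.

filter_gt(5) | map_mul(-6) | count_even

Check, running the answer program on each example:
  [50, -43, 23, 31, 3, -11, 18, -29, 38] -> [50, 23, 31, 18, 38] -> [-300, -138, -186, -108, -228] -> 5
  [4, 33, 10, 48, -7, 39, -50, 32, -30] -> [33, 10, 48, 39, 32] -> [-198, -60, -288, -234, -192] -> 5
  [-23, -18, -34, 14, 36, 14, 11, 30, -46, -38] -> [14, 36, 14, 11, 30] -> [-84, -216, -84, -66, -180] -> 5
  [-23, -15, 27] -> [27] -> [-162] -> 1
  [1, -47, 6, 48, 18, 40, -39, 16, -26] -> [6, 48, 18, 40, 16] -> [-36, -288, -108, -240, -96] -> 5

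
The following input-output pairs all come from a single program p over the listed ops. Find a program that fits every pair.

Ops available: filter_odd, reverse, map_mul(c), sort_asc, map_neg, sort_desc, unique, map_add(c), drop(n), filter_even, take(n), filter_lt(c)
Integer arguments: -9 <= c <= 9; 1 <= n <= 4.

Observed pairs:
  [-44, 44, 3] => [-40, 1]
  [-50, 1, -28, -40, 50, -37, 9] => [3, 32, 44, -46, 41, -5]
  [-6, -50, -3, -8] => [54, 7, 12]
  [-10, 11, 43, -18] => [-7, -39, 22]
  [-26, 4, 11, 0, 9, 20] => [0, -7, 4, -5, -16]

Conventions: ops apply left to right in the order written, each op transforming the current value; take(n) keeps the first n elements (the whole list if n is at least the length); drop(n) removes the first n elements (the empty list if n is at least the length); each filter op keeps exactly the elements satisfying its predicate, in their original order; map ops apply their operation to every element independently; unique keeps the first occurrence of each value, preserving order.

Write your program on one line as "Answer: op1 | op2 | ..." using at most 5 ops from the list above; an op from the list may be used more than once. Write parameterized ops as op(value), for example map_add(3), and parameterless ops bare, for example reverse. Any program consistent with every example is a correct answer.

map_mul(-1) | drop(1) | map_add(2) | map_add(2)

Check, running the answer program on each example:
  [-44, 44, 3] -> [44, -44, -3] -> [-44, -3] -> [-42, -1] -> [-40, 1]
  [-50, 1, -28, -40, 50, -37, 9] -> [50, -1, 28, 40, -50, 37, -9] -> [-1, 28, 40, -50, 37, -9] -> [1, 30, 42, -48, 39, -7] -> [3, 32, 44, -46, 41, -5]
  [-6, -50, -3, -8] -> [6, 50, 3, 8] -> [50, 3, 8] -> [52, 5, 10] -> [54, 7, 12]
  [-10, 11, 43, -18] -> [10, -11, -43, 18] -> [-11, -43, 18] -> [-9, -41, 20] -> [-7, -39, 22]
  [-26, 4, 11, 0, 9, 20] -> [26, -4, -11, 0, -9, -20] -> [-4, -11, 0, -9, -20] -> [-2, -9, 2, -7, -18] -> [0, -7, 4, -5, -16]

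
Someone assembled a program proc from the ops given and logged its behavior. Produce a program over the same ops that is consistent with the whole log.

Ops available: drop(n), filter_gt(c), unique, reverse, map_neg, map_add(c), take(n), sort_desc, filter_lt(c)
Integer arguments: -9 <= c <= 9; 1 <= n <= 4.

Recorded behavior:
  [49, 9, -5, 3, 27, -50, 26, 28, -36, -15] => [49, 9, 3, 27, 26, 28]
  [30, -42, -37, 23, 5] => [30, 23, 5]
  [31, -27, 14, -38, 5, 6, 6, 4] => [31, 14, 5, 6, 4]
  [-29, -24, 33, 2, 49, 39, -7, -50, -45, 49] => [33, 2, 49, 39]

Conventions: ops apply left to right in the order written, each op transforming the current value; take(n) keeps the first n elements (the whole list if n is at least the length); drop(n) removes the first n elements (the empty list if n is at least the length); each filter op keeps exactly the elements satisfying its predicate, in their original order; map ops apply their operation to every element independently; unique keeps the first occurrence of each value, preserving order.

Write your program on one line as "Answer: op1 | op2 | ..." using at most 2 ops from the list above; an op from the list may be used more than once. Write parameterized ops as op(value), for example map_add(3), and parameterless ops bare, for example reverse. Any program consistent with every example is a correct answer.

unique | filter_gt(-2)

Check, running the answer program on each example:
  [49, 9, -5, 3, 27, -50, 26, 28, -36, -15] -> [49, 9, -5, 3, 27, -50, 26, 28, -36, -15] -> [49, 9, 3, 27, 26, 28]
  [30, -42, -37, 23, 5] -> [30, -42, -37, 23, 5] -> [30, 23, 5]
  [31, -27, 14, -38, 5, 6, 6, 4] -> [31, -27, 14, -38, 5, 6, 4] -> [31, 14, 5, 6, 4]
  [-29, -24, 33, 2, 49, 39, -7, -50, -45, 49] -> [-29, -24, 33, 2, 49, 39, -7, -50, -45] -> [33, 2, 49, 39]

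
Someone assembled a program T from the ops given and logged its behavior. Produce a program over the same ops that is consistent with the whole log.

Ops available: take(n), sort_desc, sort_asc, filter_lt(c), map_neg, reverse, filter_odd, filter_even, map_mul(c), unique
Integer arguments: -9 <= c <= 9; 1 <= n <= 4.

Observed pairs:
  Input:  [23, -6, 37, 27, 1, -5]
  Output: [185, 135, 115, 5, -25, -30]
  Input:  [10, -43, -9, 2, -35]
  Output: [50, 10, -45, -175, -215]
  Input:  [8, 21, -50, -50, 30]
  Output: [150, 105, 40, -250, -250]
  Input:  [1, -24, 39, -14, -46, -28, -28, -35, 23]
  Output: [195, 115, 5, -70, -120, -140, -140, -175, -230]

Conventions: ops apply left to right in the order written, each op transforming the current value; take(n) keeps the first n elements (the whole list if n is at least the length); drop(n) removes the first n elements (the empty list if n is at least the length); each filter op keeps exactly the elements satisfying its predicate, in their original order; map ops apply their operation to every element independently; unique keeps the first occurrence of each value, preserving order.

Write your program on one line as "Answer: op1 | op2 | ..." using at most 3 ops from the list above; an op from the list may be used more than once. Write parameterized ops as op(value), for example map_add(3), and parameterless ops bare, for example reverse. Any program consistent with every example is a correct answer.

sort_asc | sort_desc | map_mul(5)

Check, running the answer program on each example:
  [23, -6, 37, 27, 1, -5] -> [-6, -5, 1, 23, 27, 37] -> [37, 27, 23, 1, -5, -6] -> [185, 135, 115, 5, -25, -30]
  [10, -43, -9, 2, -35] -> [-43, -35, -9, 2, 10] -> [10, 2, -9, -35, -43] -> [50, 10, -45, -175, -215]
  [8, 21, -50, -50, 30] -> [-50, -50, 8, 21, 30] -> [30, 21, 8, -50, -50] -> [150, 105, 40, -250, -250]
  [1, -24, 39, -14, -46, -28, -28, -35, 23] -> [-46, -35, -28, -28, -24, -14, 1, 23, 39] -> [39, 23, 1, -14, -24, -28, -28, -35, -46] -> [195, 115, 5, -70, -120, -140, -140, -175, -230]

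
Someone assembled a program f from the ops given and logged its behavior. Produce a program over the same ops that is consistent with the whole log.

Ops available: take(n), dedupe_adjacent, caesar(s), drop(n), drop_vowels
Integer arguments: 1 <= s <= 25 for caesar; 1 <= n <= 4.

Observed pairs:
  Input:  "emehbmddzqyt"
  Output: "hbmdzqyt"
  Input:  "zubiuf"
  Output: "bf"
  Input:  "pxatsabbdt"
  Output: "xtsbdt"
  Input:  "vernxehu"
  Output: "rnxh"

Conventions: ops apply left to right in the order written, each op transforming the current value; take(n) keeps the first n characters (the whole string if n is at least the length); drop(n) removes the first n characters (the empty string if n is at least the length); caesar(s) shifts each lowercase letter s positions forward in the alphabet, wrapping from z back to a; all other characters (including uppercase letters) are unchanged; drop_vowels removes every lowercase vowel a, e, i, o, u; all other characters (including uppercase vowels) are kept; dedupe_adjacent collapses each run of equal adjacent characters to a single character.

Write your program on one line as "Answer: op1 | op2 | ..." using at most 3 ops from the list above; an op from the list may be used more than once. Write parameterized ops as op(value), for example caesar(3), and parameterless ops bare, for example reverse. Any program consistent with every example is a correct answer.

drop_vowels | drop(1) | dedupe_adjacent

Check, running the answer program on each example:
  "emehbmddzqyt" -> "mhbmddzqyt" -> "hbmddzqyt" -> "hbmdzqyt"
  "zubiuf" -> "zbf" -> "bf" -> "bf"
  "pxatsabbdt" -> "pxtsbbdt" -> "xtsbbdt" -> "xtsbdt"
  "vernxehu" -> "vrnxh" -> "rnxh" -> "rnxh"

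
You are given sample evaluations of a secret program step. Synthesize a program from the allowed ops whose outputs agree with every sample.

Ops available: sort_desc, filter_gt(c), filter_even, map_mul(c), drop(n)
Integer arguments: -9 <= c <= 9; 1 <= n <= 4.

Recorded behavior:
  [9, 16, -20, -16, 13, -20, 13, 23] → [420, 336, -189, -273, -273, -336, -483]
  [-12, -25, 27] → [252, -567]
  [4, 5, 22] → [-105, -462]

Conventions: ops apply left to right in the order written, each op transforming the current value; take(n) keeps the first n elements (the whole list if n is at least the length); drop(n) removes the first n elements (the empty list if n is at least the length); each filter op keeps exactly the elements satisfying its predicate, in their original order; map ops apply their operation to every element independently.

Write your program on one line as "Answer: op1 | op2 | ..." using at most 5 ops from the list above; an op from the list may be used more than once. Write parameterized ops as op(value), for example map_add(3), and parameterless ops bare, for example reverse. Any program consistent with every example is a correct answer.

map_mul(-7) | map_mul(3) | sort_desc | drop(1)

Check, running the answer program on each example:
  [9, 16, -20, -16, 13, -20, 13, 23] -> [-63, -112, 140, 112, -91, 140, -91, -161] -> [-189, -336, 420, 336, -273, 420, -273, -483] -> [420, 420, 336, -189, -273, -273, -336, -483] -> [420, 336, -189, -273, -273, -336, -483]
  [-12, -25, 27] -> [84, 175, -189] -> [252, 525, -567] -> [525, 252, -567] -> [252, -567]
  [4, 5, 22] -> [-28, -35, -154] -> [-84, -105, -462] -> [-84, -105, -462] -> [-105, -462]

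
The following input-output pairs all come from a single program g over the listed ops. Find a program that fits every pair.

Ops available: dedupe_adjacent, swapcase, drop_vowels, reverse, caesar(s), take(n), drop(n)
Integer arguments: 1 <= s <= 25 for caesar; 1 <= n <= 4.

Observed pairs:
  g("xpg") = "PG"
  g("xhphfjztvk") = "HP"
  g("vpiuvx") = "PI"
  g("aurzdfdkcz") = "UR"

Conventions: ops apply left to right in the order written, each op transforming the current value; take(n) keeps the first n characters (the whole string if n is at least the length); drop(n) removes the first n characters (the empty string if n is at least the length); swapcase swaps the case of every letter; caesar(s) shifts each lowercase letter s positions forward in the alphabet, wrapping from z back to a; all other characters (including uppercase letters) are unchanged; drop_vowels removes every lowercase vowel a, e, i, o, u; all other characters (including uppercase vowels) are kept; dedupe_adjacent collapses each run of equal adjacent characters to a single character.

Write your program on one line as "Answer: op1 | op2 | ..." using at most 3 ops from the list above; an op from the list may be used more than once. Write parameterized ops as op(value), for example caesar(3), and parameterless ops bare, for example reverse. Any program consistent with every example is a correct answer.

drop(1) | swapcase | take(2)

Check, running the answer program on each example:
  "xpg" -> "pg" -> "PG" -> "PG"
  "xhphfjztvk" -> "hphfjztvk" -> "HPHFJZTVK" -> "HP"
  "vpiuvx" -> "piuvx" -> "PIUVX" -> "PI"
  "aurzdfdkcz" -> "urzdfdkcz" -> "URZDFDKCZ" -> "UR"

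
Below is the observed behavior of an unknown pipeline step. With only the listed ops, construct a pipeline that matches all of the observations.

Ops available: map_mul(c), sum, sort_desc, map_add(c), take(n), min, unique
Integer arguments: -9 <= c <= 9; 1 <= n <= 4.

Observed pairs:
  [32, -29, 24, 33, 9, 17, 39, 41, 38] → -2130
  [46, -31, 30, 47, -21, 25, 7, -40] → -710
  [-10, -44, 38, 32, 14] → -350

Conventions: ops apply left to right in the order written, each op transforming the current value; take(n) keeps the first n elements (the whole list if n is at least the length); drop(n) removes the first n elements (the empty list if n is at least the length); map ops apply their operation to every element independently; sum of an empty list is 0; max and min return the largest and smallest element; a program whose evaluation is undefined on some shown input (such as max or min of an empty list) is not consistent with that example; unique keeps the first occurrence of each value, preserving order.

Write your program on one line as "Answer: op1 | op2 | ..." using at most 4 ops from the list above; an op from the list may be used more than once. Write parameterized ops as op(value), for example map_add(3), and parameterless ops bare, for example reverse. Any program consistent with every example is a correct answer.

map_add(1) | map_mul(5) | map_mul(-2) | sum

Check, running the answer program on each example:
  [32, -29, 24, 33, 9, 17, 39, 41, 38] -> [33, -28, 25, 34, 10, 18, 40, 42, 39] -> [165, -140, 125, 170, 50, 90, 200, 210, 195] -> [-330, 280, -250, -340, -100, -180, -400, -420, -390] -> -2130
  [46, -31, 30, 47, -21, 25, 7, -40] -> [47, -30, 31, 48, -20, 26, 8, -39] -> [235, -150, 155, 240, -100, 130, 40, -195] -> [-470, 300, -310, -480, 200, -260, -80, 390] -> -710
  [-10, -44, 38, 32, 14] -> [-9, -43, 39, 33, 15] -> [-45, -215, 195, 165, 75] -> [90, 430, -390, -330, -150] -> -350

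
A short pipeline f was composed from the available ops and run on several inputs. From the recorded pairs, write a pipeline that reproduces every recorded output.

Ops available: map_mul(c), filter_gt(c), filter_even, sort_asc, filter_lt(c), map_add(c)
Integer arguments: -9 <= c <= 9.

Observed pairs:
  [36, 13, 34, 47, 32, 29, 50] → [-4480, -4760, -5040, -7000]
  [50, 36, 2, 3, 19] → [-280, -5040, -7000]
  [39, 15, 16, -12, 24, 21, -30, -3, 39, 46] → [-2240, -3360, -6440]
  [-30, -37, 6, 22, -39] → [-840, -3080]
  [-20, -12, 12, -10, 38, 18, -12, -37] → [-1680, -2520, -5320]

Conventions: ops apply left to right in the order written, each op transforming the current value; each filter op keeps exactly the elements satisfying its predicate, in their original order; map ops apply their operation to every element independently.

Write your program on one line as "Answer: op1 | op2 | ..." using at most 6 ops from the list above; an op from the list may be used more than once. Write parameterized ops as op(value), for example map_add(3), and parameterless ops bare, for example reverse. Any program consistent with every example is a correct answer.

filter_gt(-8) | filter_even | sort_asc | map_mul(-5) | map_mul(-7) | map_mul(-4)

Check, running the answer program on each example:
  [36, 13, 34, 47, 32, 29, 50] -> [36, 13, 34, 47, 32, 29, 50] -> [36, 34, 32, 50] -> [32, 34, 36, 50] -> [-160, -170, -180, -250] -> [1120, 1190, 1260, 1750] -> [-4480, -4760, -5040, -7000]
  [50, 36, 2, 3, 19] -> [50, 36, 2, 3, 19] -> [50, 36, 2] -> [2, 36, 50] -> [-10, -180, -250] -> [70, 1260, 1750] -> [-280, -5040, -7000]
  [39, 15, 16, -12, 24, 21, -30, -3, 39, 46] -> [39, 15, 16, 24, 21, -3, 39, 46] -> [16, 24, 46] -> [16, 24, 46] -> [-80, -120, -230] -> [560, 840, 1610] -> [-2240, -3360, -6440]
  [-30, -37, 6, 22, -39] -> [6, 22] -> [6, 22] -> [6, 22] -> [-30, -110] -> [210, 770] -> [-840, -3080]
  [-20, -12, 12, -10, 38, 18, -12, -37] -> [12, 38, 18] -> [12, 38, 18] -> [12, 18, 38] -> [-60, -90, -190] -> [420, 630, 1330] -> [-1680, -2520, -5320]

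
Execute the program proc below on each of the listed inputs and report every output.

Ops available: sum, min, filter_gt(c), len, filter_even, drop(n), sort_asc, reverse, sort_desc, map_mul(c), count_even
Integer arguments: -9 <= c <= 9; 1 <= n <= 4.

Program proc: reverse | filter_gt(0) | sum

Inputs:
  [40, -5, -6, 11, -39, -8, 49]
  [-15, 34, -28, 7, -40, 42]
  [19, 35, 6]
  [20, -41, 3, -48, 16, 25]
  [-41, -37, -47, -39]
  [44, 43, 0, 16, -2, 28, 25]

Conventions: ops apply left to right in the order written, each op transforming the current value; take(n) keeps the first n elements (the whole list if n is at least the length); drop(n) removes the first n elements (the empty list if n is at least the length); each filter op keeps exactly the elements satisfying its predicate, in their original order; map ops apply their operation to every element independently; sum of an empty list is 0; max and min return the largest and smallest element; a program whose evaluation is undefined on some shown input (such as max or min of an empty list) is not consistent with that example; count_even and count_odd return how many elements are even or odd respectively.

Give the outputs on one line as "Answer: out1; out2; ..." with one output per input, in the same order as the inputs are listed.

Execution, op by op:
  [40, -5, -6, 11, -39, -8, 49] -> [49, -8, -39, 11, -6, -5, 40] -> [49, 11, 40] -> 100
  [-15, 34, -28, 7, -40, 42] -> [42, -40, 7, -28, 34, -15] -> [42, 7, 34] -> 83
  [19, 35, 6] -> [6, 35, 19] -> [6, 35, 19] -> 60
  [20, -41, 3, -48, 16, 25] -> [25, 16, -48, 3, -41, 20] -> [25, 16, 3, 20] -> 64
  [-41, -37, -47, -39] -> [-39, -47, -37, -41] -> [] -> 0
  [44, 43, 0, 16, -2, 28, 25] -> [25, 28, -2, 16, 0, 43, 44] -> [25, 28, 16, 43, 44] -> 156

100; 83; 60; 64; 0; 156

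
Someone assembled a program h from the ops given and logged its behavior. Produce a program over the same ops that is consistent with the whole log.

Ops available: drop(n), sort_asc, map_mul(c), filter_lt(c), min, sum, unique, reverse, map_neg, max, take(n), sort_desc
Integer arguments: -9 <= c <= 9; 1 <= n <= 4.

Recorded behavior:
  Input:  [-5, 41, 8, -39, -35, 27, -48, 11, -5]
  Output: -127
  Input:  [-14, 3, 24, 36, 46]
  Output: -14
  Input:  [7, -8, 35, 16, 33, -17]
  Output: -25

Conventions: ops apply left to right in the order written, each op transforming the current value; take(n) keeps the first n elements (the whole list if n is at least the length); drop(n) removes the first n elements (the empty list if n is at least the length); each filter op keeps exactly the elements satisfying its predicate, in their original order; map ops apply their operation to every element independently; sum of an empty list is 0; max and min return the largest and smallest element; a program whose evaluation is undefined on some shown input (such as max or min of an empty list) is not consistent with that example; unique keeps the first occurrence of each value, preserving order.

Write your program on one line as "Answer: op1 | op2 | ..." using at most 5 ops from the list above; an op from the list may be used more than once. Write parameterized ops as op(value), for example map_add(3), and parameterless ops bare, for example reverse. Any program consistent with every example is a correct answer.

unique | sort_desc | filter_lt(1) | sort_asc | sum

Check, running the answer program on each example:
  [-5, 41, 8, -39, -35, 27, -48, 11, -5] -> [-5, 41, 8, -39, -35, 27, -48, 11] -> [41, 27, 11, 8, -5, -35, -39, -48] -> [-5, -35, -39, -48] -> [-48, -39, -35, -5] -> -127
  [-14, 3, 24, 36, 46] -> [-14, 3, 24, 36, 46] -> [46, 36, 24, 3, -14] -> [-14] -> [-14] -> -14
  [7, -8, 35, 16, 33, -17] -> [7, -8, 35, 16, 33, -17] -> [35, 33, 16, 7, -8, -17] -> [-8, -17] -> [-17, -8] -> -25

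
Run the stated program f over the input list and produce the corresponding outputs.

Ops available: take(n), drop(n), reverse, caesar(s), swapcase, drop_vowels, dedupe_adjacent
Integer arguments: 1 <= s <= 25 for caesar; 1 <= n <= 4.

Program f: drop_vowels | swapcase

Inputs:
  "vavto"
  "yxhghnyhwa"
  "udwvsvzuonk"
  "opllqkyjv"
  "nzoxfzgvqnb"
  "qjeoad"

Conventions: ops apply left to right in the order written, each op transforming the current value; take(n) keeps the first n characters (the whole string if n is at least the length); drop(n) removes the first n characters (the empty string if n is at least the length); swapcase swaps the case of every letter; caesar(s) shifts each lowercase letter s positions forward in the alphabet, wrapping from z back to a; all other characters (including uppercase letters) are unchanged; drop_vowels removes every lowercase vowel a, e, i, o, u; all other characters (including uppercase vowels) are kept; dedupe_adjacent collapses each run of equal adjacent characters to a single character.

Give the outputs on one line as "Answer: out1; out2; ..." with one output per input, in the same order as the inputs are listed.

"VVT"; "YXHGHNYHW"; "DWVSVZNK"; "PLLQKYJV"; "NZXFZGVQNB"; "QJD"

Execution, op by op:
  "vavto" -> "vvt" -> "VVT"
  "yxhghnyhwa" -> "yxhghnyhw" -> "YXHGHNYHW"
  "udwvsvzuonk" -> "dwvsvznk" -> "DWVSVZNK"
  "opllqkyjv" -> "pllqkyjv" -> "PLLQKYJV"
  "nzoxfzgvqnb" -> "nzxfzgvqnb" -> "NZXFZGVQNB"
  "qjeoad" -> "qjd" -> "QJD"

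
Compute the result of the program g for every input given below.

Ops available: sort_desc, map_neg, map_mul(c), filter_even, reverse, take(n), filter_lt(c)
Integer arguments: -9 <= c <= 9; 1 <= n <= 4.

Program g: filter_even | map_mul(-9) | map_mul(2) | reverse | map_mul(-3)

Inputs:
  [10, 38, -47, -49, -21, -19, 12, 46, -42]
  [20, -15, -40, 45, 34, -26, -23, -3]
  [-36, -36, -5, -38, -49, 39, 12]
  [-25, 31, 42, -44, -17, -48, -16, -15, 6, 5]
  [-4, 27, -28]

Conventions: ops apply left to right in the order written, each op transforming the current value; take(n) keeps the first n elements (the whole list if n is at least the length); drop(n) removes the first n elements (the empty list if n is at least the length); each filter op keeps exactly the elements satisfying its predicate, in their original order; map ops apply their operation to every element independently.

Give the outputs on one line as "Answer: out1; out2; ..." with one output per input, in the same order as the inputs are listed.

[-2268, 2484, 648, 2052, 540]; [-1404, 1836, -2160, 1080]; [648, -2052, -1944, -1944]; [324, -864, -2592, -2376, 2268]; [-1512, -216]

Execution, op by op:
  [10, 38, -47, -49, -21, -19, 12, 46, -42] -> [10, 38, 12, 46, -42] -> [-90, -342, -108, -414, 378] -> [-180, -684, -216, -828, 756] -> [756, -828, -216, -684, -180] -> [-2268, 2484, 648, 2052, 540]
  [20, -15, -40, 45, 34, -26, -23, -3] -> [20, -40, 34, -26] -> [-180, 360, -306, 234] -> [-360, 720, -612, 468] -> [468, -612, 720, -360] -> [-1404, 1836, -2160, 1080]
  [-36, -36, -5, -38, -49, 39, 12] -> [-36, -36, -38, 12] -> [324, 324, 342, -108] -> [648, 648, 684, -216] -> [-216, 684, 648, 648] -> [648, -2052, -1944, -1944]
  [-25, 31, 42, -44, -17, -48, -16, -15, 6, 5] -> [42, -44, -48, -16, 6] -> [-378, 396, 432, 144, -54] -> [-756, 792, 864, 288, -108] -> [-108, 288, 864, 792, -756] -> [324, -864, -2592, -2376, 2268]
  [-4, 27, -28] -> [-4, -28] -> [36, 252] -> [72, 504] -> [504, 72] -> [-1512, -216]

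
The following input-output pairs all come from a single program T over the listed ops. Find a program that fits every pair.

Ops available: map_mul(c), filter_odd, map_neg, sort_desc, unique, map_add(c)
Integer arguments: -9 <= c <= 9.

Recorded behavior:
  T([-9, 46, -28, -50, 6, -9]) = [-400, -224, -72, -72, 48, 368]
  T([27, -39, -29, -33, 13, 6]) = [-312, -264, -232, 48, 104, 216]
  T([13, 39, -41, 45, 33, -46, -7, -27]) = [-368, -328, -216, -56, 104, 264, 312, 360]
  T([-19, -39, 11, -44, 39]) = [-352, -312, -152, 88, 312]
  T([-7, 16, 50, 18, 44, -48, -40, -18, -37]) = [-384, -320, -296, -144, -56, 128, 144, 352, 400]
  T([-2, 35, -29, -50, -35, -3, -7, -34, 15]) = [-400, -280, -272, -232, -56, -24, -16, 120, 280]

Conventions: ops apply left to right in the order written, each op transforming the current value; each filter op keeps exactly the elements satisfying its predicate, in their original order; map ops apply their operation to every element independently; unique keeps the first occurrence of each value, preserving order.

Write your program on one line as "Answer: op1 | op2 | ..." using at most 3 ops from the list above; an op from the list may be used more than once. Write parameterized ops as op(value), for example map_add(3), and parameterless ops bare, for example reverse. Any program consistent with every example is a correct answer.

map_neg | sort_desc | map_mul(-8)

Check, running the answer program on each example:
  [-9, 46, -28, -50, 6, -9] -> [9, -46, 28, 50, -6, 9] -> [50, 28, 9, 9, -6, -46] -> [-400, -224, -72, -72, 48, 368]
  [27, -39, -29, -33, 13, 6] -> [-27, 39, 29, 33, -13, -6] -> [39, 33, 29, -6, -13, -27] -> [-312, -264, -232, 48, 104, 216]
  [13, 39, -41, 45, 33, -46, -7, -27] -> [-13, -39, 41, -45, -33, 46, 7, 27] -> [46, 41, 27, 7, -13, -33, -39, -45] -> [-368, -328, -216, -56, 104, 264, 312, 360]
  [-19, -39, 11, -44, 39] -> [19, 39, -11, 44, -39] -> [44, 39, 19, -11, -39] -> [-352, -312, -152, 88, 312]
  [-7, 16, 50, 18, 44, -48, -40, -18, -37] -> [7, -16, -50, -18, -44, 48, 40, 18, 37] -> [48, 40, 37, 18, 7, -16, -18, -44, -50] -> [-384, -320, -296, -144, -56, 128, 144, 352, 400]
  [-2, 35, -29, -50, -35, -3, -7, -34, 15] -> [2, -35, 29, 50, 35, 3, 7, 34, -15] -> [50, 35, 34, 29, 7, 3, 2, -15, -35] -> [-400, -280, -272, -232, -56, -24, -16, 120, 280]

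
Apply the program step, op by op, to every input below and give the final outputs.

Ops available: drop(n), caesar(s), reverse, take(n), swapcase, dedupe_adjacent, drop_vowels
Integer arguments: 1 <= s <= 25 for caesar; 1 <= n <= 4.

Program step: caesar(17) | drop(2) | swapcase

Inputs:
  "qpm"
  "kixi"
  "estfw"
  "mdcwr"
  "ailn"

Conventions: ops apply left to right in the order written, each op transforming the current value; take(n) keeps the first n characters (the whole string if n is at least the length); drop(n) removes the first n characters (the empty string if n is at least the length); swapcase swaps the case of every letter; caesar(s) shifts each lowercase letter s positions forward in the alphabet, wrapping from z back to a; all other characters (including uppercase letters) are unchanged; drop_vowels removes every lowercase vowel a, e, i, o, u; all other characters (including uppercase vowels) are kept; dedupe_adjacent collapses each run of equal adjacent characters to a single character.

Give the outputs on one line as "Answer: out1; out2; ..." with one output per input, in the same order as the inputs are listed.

Execution, op by op:
  "qpm" -> "hgd" -> "d" -> "D"
  "kixi" -> "bzoz" -> "oz" -> "OZ"
  "estfw" -> "vjkwn" -> "kwn" -> "KWN"
  "mdcwr" -> "dutni" -> "tni" -> "TNI"
  "ailn" -> "rzce" -> "ce" -> "CE"

"D"; "OZ"; "KWN"; "TNI"; "CE"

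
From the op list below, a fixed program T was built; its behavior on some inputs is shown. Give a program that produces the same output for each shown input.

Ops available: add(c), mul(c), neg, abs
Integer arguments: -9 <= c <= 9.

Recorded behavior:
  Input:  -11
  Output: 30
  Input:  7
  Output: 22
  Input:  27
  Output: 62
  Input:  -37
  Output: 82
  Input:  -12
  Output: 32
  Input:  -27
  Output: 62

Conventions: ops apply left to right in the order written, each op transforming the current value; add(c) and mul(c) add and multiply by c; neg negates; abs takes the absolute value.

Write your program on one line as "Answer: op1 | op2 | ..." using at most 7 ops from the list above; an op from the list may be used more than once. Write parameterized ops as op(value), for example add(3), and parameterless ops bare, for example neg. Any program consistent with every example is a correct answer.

abs | neg | add(5) | add(-9) | neg | mul(2)

Check, running the answer program on each example:
  -11 -> 11 -> -11 -> -6 -> -15 -> 15 -> 30
  7 -> 7 -> -7 -> -2 -> -11 -> 11 -> 22
  27 -> 27 -> -27 -> -22 -> -31 -> 31 -> 62
  -37 -> 37 -> -37 -> -32 -> -41 -> 41 -> 82
  -12 -> 12 -> -12 -> -7 -> -16 -> 16 -> 32
  -27 -> 27 -> -27 -> -22 -> -31 -> 31 -> 62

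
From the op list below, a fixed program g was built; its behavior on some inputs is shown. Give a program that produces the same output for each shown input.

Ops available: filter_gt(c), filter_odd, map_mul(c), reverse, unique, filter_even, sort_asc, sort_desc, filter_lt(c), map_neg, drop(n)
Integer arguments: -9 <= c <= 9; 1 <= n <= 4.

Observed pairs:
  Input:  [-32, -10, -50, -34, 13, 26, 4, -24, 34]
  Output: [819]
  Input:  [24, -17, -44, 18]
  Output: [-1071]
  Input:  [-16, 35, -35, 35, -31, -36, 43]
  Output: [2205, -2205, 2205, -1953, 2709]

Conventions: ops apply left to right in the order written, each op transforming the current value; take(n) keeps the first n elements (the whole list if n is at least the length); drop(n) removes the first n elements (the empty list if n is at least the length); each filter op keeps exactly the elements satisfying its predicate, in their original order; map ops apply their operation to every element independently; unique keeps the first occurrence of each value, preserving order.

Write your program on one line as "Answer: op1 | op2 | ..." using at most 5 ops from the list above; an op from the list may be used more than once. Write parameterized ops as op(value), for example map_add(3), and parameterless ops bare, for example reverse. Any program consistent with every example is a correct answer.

map_mul(7) | map_mul(-9) | map_neg | filter_odd

Check, running the answer program on each example:
  [-32, -10, -50, -34, 13, 26, 4, -24, 34] -> [-224, -70, -350, -238, 91, 182, 28, -168, 238] -> [2016, 630, 3150, 2142, -819, -1638, -252, 1512, -2142] -> [-2016, -630, -3150, -2142, 819, 1638, 252, -1512, 2142] -> [819]
  [24, -17, -44, 18] -> [168, -119, -308, 126] -> [-1512, 1071, 2772, -1134] -> [1512, -1071, -2772, 1134] -> [-1071]
  [-16, 35, -35, 35, -31, -36, 43] -> [-112, 245, -245, 245, -217, -252, 301] -> [1008, -2205, 2205, -2205, 1953, 2268, -2709] -> [-1008, 2205, -2205, 2205, -1953, -2268, 2709] -> [2205, -2205, 2205, -1953, 2709]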